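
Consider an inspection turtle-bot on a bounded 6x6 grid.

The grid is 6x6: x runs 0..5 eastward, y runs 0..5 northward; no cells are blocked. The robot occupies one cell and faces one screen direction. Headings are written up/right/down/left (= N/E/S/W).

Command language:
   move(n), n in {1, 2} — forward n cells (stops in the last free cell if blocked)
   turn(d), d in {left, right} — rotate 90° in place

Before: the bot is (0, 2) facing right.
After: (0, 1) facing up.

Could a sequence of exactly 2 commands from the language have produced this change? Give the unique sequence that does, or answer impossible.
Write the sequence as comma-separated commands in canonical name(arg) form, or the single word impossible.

all 16 sequences checked — none match.

impossible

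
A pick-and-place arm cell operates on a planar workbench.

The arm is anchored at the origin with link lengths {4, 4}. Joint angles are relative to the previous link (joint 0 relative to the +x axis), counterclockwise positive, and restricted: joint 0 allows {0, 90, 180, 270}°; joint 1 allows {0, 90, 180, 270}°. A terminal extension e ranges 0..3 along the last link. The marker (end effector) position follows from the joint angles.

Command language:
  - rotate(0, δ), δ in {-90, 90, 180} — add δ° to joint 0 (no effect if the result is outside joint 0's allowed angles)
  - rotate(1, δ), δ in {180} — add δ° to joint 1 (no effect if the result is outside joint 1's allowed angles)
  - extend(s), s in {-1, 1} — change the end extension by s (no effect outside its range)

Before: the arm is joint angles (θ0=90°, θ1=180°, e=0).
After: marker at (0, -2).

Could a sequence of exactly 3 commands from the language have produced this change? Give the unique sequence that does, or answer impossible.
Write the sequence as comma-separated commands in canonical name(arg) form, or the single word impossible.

extend(-1), extend(1), extend(1)

key: order matters: swapping extend(-1) and extend(1) lands elsewhere
initial: joint angles (θ0=90°, θ1=180°, e=0)
step 1 (extend(-1)): joint angles (θ0=90°, θ1=180°, e=0)
step 2 (extend(1)): joint angles (θ0=90°, θ1=180°, e=1)
step 3 (extend(1)): joint angles (θ0=90°, θ1=180°, e=2)
all 216 alternatives checked — unique.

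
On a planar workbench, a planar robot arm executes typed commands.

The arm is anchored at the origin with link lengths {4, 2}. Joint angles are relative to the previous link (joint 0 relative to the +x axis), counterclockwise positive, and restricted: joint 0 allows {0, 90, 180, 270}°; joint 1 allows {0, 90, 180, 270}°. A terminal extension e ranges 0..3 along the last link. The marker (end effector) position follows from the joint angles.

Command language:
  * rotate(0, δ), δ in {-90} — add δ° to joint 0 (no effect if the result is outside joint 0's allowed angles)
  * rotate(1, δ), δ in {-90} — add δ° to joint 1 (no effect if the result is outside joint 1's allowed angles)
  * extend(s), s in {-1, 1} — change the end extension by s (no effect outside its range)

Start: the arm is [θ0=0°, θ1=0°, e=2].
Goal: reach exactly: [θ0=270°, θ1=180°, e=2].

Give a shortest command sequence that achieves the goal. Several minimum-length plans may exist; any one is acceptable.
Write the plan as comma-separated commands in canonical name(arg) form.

rotate(1, -90), rotate(1, -90), rotate(0, -90)

initial: [θ0=0°, θ1=0°, e=2]
step 1 (rotate(1, -90)): [θ0=0°, θ1=270°, e=2]
step 2 (rotate(1, -90)): [θ0=0°, θ1=180°, e=2]
step 3 (rotate(0, -90)): [θ0=270°, θ1=180°, e=2]
no 2-step plan works, so 3 is optimal.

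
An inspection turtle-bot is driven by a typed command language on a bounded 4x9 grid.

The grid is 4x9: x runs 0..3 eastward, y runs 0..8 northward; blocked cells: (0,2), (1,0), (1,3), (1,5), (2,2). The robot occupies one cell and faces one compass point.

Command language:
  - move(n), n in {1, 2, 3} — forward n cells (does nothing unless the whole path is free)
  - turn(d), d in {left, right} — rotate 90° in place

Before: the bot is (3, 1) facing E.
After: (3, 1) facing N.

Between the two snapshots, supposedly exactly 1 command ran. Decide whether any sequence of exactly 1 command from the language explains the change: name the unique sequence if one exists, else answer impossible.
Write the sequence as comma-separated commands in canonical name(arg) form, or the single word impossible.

key: (3,1) unchanged — the single command moves nothing
from: (3, 1) facing E
1. turn(left) → (3, 1) facing N
uniquely the one of 5 1-step routes that fits.

turn(left)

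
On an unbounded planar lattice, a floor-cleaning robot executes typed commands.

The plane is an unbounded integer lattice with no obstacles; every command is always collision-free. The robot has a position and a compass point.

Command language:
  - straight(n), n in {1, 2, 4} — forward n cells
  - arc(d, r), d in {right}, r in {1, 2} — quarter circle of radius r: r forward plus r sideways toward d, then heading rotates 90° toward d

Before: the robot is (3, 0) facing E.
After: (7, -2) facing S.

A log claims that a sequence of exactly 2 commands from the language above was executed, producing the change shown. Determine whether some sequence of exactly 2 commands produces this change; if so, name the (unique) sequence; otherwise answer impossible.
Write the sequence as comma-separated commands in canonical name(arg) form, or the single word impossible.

key: running arc(right, 2) before straight(2) would end elsewhere — order is forced
start: (3, 0) facing E
t=1 straight(2) ⇒ (5, 0) facing E
t=2 arc(right, 2) ⇒ (7, -2) facing S
uniquely the one of 25 2-step routes that fits.

straight(2), arc(right, 2)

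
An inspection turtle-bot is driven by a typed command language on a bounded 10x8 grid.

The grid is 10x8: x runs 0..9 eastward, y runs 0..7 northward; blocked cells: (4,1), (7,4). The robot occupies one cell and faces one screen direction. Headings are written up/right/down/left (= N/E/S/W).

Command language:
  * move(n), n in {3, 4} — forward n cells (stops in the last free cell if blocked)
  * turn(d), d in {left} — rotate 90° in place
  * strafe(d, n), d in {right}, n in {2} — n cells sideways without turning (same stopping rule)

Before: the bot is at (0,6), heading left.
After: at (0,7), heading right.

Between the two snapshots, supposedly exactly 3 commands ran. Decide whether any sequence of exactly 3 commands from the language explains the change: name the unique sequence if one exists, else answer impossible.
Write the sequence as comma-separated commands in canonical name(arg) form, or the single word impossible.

key: position moved to (0,7) AND the heading swung to E — translation plus rotation needed
initial: at (0,6), heading left
[1] after strafe(right, 2): at (0,7), heading left
[2] after turn(left): at (0,7), heading down
[3] after turn(left): at (0,7), heading right
no other 3-command option fits: unique.

strafe(right, 2), turn(left), turn(left)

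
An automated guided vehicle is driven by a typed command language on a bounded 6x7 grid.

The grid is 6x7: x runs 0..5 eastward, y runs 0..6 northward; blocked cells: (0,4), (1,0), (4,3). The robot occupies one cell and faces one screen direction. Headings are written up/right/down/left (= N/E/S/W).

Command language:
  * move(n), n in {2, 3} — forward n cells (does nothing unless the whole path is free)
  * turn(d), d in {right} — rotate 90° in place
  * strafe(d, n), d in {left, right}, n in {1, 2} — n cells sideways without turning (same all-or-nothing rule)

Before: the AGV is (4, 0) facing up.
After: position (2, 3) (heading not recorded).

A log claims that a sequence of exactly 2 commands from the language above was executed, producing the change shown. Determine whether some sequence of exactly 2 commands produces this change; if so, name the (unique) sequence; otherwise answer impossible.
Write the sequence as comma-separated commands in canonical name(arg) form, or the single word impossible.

strafe(left, 2), move(3)

key: running move(3) before strafe(left, 2) would end elsewhere — order is forced
initial: (4, 0) facing up
[1] after strafe(left, 2): (2, 0) facing up
[2] after move(3): (2, 3) facing up
uniquely the one of 49 2-step routes that fits.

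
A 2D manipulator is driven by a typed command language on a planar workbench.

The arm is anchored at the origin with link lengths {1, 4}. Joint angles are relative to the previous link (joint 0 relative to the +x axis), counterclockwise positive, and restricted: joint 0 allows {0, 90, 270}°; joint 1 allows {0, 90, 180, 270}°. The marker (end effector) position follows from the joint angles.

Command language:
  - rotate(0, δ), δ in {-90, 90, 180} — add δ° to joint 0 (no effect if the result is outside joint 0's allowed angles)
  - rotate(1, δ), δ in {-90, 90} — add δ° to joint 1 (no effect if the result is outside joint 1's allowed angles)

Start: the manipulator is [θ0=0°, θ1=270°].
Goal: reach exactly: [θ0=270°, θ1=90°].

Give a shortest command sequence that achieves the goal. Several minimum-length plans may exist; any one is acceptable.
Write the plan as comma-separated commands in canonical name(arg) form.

rotate(1, 90), rotate(1, 90), rotate(0, -90)

start: [θ0=0°, θ1=270°]
1. rotate(1, 90) → [θ0=0°, θ1=0°]
2. rotate(1, 90) → [θ0=0°, θ1=90°]
3. rotate(0, -90) → [θ0=270°, θ1=90°]
nothing shorter than 3 reaches the goal.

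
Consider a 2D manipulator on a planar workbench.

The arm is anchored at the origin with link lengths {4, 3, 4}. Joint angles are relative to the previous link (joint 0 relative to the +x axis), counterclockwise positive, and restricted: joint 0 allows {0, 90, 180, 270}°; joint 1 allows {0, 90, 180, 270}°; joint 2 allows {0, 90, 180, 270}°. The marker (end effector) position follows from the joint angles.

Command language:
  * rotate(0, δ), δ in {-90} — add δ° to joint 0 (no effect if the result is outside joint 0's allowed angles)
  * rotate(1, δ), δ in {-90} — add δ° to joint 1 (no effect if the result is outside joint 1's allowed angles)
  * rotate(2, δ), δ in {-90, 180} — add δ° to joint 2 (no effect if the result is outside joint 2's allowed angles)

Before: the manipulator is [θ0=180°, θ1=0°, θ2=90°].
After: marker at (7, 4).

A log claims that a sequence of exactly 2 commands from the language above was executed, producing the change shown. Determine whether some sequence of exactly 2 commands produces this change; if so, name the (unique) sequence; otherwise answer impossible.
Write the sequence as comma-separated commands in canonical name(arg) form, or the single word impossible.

rotate(0, -90), rotate(0, -90)

begin: [θ0=180°, θ1=0°, θ2=90°]
t=1 rotate(0, -90) ⇒ [θ0=90°, θ1=0°, θ2=90°]
t=2 rotate(0, -90) ⇒ [θ0=0°, θ1=0°, θ2=90°]
no rival 2-sequence matches.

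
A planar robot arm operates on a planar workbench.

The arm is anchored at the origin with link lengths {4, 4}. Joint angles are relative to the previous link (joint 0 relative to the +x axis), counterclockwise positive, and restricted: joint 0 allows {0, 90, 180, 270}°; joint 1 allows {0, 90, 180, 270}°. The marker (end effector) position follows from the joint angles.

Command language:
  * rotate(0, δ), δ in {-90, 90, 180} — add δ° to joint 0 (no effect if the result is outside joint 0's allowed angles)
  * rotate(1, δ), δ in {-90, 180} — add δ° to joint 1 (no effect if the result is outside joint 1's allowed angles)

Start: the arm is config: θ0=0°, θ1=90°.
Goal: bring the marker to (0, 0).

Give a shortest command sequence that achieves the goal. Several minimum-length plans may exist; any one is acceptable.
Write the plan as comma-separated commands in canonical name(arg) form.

rotate(1, 180), rotate(1, -90)

start: config: θ0=0°, θ1=90°
1. rotate(1, 180) → config: θ0=0°, θ1=270°
2. rotate(1, -90) → config: θ0=0°, θ1=180°
nothing shorter than 2 reaches the goal.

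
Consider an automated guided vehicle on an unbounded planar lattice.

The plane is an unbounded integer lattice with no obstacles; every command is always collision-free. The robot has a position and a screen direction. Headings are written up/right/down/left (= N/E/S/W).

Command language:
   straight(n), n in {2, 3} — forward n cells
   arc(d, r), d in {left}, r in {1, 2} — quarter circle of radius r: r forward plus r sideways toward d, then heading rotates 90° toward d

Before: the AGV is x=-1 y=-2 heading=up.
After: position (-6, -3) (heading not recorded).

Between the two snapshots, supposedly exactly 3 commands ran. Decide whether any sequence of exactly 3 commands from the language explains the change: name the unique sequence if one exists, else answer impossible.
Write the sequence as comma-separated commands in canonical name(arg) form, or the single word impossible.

key: running arc(left, 2) before arc(left, 1) would end elsewhere — order is forced
from: x=-1 y=-2 heading=up
step 1 (arc(left, 1)): x=-2 y=-1 heading=left
step 2 (straight(2)): x=-4 y=-1 heading=left
step 3 (arc(left, 2)): x=-6 y=-3 heading=down
no rival 3-sequence matches.

arc(left, 1), straight(2), arc(left, 2)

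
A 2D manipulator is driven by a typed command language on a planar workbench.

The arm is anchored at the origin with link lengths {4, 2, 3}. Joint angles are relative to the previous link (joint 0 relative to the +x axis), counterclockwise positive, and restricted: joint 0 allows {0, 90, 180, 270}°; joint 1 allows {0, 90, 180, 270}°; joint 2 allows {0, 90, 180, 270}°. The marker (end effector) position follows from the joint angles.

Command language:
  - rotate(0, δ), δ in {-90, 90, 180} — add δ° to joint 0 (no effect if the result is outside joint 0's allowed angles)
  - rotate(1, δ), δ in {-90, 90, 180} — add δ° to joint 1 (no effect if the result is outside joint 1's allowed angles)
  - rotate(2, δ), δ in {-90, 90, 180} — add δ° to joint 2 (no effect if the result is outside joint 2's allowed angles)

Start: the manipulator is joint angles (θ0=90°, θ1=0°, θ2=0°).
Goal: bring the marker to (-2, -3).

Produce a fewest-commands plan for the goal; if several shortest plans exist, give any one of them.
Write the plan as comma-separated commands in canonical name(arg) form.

rotate(2, -90), rotate(1, 180), rotate(0, 90)

t0: joint angles (θ0=90°, θ1=0°, θ2=0°)
1. rotate(2, -90) → joint angles (θ0=90°, θ1=0°, θ2=270°)
2. rotate(1, 180) → joint angles (θ0=90°, θ1=180°, θ2=270°)
3. rotate(0, 90) → joint angles (θ0=180°, θ1=180°, θ2=270°)
shorter routes all fall short; 3 is best.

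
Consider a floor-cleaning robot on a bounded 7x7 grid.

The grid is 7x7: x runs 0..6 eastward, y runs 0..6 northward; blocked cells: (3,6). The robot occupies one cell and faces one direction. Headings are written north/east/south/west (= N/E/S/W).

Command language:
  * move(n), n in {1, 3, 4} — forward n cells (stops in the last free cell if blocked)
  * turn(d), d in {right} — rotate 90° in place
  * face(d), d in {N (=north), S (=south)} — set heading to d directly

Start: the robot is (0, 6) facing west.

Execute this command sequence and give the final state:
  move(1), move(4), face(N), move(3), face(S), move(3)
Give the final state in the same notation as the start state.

(0, 3) facing south

t0: (0, 6) facing west
step 1 (move(1)): (0, 6) facing west
step 2 (move(4)): (0, 6) facing west
step 3 (face(N)): (0, 6) facing north
step 4 (move(3)): (0, 6) facing north
step 5 (face(S)): (0, 6) facing south
step 6 (move(3)): (0, 3) facing south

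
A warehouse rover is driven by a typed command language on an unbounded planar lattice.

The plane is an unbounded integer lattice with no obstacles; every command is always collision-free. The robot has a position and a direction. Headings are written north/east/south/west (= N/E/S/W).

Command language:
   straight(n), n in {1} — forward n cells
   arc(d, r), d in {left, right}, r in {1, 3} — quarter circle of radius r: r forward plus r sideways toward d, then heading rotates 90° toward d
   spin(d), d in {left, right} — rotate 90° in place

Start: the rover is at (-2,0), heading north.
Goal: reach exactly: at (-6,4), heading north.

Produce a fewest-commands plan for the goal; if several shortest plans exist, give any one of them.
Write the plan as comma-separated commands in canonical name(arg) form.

arc(left, 3), arc(right, 1)

initial: at (-2,0), heading north
step 1 (arc(left, 3)): at (-5,3), heading west
step 2 (arc(right, 1)): at (-6,4), heading north
minimal: 2 command(s), checked below 2.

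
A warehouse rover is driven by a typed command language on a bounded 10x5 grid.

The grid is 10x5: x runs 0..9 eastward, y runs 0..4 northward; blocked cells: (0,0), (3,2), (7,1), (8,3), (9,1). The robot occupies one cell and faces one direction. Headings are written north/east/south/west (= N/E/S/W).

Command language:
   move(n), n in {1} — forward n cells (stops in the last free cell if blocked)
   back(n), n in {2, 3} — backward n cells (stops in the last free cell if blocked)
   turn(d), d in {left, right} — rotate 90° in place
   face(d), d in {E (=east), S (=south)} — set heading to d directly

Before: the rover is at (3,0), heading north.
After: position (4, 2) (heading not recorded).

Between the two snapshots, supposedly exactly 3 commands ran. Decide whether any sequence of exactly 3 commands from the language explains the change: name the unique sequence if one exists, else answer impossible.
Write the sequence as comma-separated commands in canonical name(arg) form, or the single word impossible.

checked all 3-command options: none fits.

impossible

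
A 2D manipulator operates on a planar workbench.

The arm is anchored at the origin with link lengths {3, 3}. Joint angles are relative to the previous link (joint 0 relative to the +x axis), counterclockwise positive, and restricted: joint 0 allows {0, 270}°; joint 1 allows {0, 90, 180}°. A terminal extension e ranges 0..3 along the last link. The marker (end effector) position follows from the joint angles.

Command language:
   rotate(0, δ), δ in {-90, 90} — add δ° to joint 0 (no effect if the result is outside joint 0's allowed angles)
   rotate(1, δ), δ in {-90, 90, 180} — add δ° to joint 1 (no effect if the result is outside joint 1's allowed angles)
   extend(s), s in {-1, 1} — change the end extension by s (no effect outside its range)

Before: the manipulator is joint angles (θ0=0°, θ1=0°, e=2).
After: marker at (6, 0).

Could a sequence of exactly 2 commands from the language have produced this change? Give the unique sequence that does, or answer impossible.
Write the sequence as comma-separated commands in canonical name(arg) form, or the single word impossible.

begin: joint angles (θ0=0°, θ1=0°, e=2)
[1] after extend(-1): joint angles (θ0=0°, θ1=0°, e=1)
[2] after extend(-1): joint angles (θ0=0°, θ1=0°, e=0)
no other 2-command option fits: unique.

extend(-1), extend(-1)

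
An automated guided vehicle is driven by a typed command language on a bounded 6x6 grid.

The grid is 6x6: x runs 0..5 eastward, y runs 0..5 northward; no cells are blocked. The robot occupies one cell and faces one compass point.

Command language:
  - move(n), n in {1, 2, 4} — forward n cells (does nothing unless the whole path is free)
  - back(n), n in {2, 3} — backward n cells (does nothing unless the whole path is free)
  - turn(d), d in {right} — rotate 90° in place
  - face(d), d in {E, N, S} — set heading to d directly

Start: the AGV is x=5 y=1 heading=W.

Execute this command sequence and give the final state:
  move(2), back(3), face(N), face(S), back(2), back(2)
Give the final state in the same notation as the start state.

begin: x=5 y=1 heading=W
[1] after move(2): x=3 y=1 heading=W
[2] after back(3): x=3 y=1 heading=W
[3] after face(N): x=3 y=1 heading=N
[4] after face(S): x=3 y=1 heading=S
[5] after back(2): x=3 y=3 heading=S
[6] after back(2): x=3 y=5 heading=S

x=3 y=5 heading=S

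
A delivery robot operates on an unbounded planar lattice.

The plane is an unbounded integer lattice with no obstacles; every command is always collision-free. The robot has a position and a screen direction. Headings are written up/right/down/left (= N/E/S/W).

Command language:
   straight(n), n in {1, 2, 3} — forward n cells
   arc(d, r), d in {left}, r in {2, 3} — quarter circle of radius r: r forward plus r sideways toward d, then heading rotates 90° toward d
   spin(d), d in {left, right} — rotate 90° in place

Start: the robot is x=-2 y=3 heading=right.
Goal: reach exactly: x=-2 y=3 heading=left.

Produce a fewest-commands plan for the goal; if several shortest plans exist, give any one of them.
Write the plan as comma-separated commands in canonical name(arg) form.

t0: x=-2 y=3 heading=right
1. spin(right) → x=-2 y=3 heading=down
2. spin(right) → x=-2 y=3 heading=left
minimal: 2 command(s), checked below 2.

spin(right), spin(right)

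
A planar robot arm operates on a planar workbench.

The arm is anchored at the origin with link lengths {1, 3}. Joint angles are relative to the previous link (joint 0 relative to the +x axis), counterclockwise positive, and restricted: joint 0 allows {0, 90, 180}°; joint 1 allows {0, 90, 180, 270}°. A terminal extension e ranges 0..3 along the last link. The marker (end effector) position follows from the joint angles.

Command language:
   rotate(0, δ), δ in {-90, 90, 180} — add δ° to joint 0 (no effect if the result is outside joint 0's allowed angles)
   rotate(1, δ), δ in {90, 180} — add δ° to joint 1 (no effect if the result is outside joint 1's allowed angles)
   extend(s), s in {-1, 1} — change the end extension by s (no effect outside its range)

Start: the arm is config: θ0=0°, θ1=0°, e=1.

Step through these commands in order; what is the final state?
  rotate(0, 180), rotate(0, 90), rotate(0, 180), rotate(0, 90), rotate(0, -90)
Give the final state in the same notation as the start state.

config: θ0=0°, θ1=0°, e=1

begin: config: θ0=0°, θ1=0°, e=1
step 1 (rotate(0, 180)): config: θ0=180°, θ1=0°, e=1
step 2 (rotate(0, 90)): config: θ0=180°, θ1=0°, e=1
step 3 (rotate(0, 180)): config: θ0=0°, θ1=0°, e=1
step 4 (rotate(0, 90)): config: θ0=90°, θ1=0°, e=1
step 5 (rotate(0, -90)): config: θ0=0°, θ1=0°, e=1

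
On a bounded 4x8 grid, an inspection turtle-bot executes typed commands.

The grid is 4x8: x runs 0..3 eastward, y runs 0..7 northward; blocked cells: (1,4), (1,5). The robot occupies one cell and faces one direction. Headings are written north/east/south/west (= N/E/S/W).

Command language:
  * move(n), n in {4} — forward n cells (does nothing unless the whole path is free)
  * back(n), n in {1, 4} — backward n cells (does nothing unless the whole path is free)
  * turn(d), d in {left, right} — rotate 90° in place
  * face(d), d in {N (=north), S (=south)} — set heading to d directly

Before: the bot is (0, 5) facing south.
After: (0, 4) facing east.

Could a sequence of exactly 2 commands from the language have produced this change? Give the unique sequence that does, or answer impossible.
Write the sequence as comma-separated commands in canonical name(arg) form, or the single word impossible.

impossible

every 2-command combo misses the target.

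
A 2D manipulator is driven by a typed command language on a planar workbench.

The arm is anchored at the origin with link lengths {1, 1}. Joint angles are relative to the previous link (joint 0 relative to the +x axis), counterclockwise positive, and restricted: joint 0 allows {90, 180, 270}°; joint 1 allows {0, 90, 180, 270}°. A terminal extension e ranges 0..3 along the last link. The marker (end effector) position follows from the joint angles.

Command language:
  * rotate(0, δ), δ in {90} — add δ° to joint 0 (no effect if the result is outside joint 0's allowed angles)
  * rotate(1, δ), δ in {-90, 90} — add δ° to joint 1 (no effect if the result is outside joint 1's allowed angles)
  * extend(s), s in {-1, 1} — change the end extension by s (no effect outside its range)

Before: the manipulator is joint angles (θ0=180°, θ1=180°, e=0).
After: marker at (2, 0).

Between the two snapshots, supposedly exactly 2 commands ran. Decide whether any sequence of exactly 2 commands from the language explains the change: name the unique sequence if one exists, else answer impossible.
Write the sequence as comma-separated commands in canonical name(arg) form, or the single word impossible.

begin: joint angles (θ0=180°, θ1=180°, e=0)
step 1 (extend(1)): joint angles (θ0=180°, θ1=180°, e=1)
step 2 (extend(1)): joint angles (θ0=180°, θ1=180°, e=2)
no rival 2-sequence matches.

extend(1), extend(1)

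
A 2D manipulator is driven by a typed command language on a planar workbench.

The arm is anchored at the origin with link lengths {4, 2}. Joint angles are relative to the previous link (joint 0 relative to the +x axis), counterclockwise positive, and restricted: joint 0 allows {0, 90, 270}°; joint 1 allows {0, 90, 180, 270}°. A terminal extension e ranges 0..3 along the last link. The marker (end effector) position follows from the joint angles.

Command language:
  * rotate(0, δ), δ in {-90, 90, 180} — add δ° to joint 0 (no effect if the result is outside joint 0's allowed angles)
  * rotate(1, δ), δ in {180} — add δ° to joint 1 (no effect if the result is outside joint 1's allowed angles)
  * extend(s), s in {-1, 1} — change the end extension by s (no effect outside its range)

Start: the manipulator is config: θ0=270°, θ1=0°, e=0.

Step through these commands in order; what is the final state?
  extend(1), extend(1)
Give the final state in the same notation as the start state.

t0: config: θ0=270°, θ1=0°, e=0
1. extend(1) → config: θ0=270°, θ1=0°, e=1
2. extend(1) → config: θ0=270°, θ1=0°, e=2

config: θ0=270°, θ1=0°, e=2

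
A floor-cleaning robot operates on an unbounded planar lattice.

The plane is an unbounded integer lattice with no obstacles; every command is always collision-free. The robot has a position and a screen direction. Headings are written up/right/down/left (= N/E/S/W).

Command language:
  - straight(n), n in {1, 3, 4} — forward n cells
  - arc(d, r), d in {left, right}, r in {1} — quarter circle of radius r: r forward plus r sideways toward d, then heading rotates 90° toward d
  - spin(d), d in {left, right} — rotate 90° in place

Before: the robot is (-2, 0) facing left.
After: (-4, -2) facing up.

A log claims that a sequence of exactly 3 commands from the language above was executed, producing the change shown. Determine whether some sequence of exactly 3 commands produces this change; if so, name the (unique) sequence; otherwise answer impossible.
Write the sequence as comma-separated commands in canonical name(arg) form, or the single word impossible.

key: cell and facing (now N) both changed — the 3 commands mix motion and turning
t0: (-2, 0) facing left
[1] after arc(left, 1): (-3, -1) facing down
[2] after arc(right, 1): (-4, -2) facing left
[3] after spin(right): (-4, -2) facing up
no rival 3-sequence matches.

arc(left, 1), arc(right, 1), spin(right)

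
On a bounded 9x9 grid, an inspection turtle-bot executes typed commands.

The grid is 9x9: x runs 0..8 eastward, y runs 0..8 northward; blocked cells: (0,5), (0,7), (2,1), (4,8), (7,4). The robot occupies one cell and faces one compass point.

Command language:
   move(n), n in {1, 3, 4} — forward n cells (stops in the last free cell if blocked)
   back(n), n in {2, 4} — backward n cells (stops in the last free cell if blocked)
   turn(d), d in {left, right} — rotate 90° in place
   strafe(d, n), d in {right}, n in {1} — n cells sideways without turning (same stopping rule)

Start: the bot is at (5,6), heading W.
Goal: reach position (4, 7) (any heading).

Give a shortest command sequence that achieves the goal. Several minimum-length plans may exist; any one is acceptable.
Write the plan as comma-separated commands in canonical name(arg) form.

initial: at (5,6), heading W
step 1 (move(1)): at (4,6), heading W
step 2 (strafe(right, 1)): at (4,7), heading W
minimal: 2 command(s), checked below 2.

move(1), strafe(right, 1)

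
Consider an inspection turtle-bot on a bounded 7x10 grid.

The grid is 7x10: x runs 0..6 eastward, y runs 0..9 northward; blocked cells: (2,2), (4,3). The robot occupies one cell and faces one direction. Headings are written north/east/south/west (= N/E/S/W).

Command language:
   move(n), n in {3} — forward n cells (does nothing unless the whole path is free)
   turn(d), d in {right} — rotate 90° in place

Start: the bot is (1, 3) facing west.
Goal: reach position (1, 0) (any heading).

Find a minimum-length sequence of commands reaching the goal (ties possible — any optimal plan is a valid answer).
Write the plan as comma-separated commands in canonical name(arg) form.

begin: (1, 3) facing west
1. turn(right) → (1, 3) facing north
2. turn(right) → (1, 3) facing east
3. turn(right) → (1, 3) facing south
4. move(3) → (1, 0) facing south
no 3-step plan works, so 4 is optimal.

turn(right), turn(right), turn(right), move(3)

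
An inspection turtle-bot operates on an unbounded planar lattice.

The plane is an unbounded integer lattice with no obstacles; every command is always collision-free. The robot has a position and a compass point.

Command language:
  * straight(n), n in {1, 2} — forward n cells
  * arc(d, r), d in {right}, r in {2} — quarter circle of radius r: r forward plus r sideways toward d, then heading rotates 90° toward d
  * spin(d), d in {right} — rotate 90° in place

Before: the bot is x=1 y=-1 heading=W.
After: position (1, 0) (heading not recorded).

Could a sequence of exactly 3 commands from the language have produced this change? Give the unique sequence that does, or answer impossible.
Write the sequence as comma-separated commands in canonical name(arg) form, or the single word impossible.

t0: x=1 y=-1 heading=W
step 1 (spin(right)): x=1 y=-1 heading=N
step 2 (straight(1)): x=1 y=0 heading=N
step 3 (spin(right)): x=1 y=0 heading=E
no other 3-command option fits: unique.

spin(right), straight(1), spin(right)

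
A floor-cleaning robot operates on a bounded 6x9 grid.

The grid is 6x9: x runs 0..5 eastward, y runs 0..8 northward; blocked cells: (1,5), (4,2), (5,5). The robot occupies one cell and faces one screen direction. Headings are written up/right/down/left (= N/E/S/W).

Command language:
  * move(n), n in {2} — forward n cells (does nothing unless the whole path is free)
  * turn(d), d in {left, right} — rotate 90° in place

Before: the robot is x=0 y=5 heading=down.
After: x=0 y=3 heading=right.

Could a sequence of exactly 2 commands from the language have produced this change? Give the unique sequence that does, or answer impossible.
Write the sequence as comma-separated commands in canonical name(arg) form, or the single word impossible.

key: running turn(left) before move(2) would end elsewhere — order is forced
initial: x=0 y=5 heading=down
t=1 move(2) ⇒ x=0 y=3 heading=down
t=2 turn(left) ⇒ x=0 y=3 heading=right
no other 2-command option fits: unique.

move(2), turn(left)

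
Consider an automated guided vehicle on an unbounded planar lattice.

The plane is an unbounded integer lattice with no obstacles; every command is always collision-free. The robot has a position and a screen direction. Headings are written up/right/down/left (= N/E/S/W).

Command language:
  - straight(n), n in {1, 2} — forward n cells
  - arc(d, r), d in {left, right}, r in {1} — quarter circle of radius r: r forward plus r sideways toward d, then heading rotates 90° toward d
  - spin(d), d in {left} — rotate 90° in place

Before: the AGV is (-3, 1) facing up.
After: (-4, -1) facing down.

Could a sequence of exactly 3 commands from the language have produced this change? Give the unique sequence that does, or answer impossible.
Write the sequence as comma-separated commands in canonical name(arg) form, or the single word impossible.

key: cell and facing (now S) both changed — the 3 commands mix motion and turning
begin: (-3, 1) facing up
t=1 spin(left) ⇒ (-3, 1) facing left
t=2 arc(left, 1) ⇒ (-4, 0) facing down
t=3 straight(1) ⇒ (-4, -1) facing down
no rival 3-sequence matches.

spin(left), arc(left, 1), straight(1)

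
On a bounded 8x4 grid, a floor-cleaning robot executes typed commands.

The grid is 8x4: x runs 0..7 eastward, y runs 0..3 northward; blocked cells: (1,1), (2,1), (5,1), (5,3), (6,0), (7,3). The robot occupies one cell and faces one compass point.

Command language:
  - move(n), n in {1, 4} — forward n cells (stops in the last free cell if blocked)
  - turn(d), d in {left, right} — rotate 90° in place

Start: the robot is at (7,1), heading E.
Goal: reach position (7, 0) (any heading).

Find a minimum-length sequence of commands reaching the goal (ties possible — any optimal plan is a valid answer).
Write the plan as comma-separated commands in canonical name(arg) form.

turn(right), move(1)

begin: at (7,1), heading E
1. turn(right) → at (7,1), heading S
2. move(1) → at (7,0), heading S
shorter routes all fall short; 2 is best.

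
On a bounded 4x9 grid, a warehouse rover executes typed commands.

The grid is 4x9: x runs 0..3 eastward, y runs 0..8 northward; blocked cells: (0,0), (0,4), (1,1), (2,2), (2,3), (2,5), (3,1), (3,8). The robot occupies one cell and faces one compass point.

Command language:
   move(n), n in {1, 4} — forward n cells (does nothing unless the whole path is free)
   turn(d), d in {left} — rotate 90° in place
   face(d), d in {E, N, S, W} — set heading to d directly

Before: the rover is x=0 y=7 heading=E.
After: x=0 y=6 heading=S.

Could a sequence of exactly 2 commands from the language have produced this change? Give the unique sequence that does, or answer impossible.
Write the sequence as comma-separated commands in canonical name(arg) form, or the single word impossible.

face(S), move(1)

key: position moved to (0,6) AND the heading swung to S — translation plus rotation needed
begin: x=0 y=7 heading=E
t=1 face(S) ⇒ x=0 y=7 heading=S
t=2 move(1) ⇒ x=0 y=6 heading=S
uniquely the one of 49 2-step routes that fits.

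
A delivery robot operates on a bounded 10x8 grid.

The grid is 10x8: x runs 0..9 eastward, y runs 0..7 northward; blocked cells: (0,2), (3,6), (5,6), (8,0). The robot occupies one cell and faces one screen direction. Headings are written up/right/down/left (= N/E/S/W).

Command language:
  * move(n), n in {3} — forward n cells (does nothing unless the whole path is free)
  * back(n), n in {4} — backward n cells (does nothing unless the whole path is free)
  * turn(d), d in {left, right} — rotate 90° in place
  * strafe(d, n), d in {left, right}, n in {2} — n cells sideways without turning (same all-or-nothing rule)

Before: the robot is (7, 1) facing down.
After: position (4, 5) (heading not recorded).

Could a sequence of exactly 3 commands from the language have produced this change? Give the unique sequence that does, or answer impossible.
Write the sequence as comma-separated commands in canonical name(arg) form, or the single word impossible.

key: running move(3) before back(4) would end elsewhere — order is forced
start: (7, 1) facing down
[1] after back(4): (7, 5) facing down
[2] after turn(right): (7, 5) facing left
[3] after move(3): (4, 5) facing left
all 216 alternatives checked — unique.

back(4), turn(right), move(3)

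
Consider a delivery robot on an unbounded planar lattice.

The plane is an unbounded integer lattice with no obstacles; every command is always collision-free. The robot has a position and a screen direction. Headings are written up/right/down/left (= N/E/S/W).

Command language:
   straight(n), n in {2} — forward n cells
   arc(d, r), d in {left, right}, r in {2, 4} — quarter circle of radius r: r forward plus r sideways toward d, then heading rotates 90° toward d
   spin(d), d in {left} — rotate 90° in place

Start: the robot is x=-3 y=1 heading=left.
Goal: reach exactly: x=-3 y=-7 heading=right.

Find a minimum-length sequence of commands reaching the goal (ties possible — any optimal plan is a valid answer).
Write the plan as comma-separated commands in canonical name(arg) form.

arc(left, 4), arc(left, 4)

t0: x=-3 y=1 heading=left
1. arc(left, 4) → x=-7 y=-3 heading=down
2. arc(left, 4) → x=-3 y=-7 heading=right
no 1-step plan works, so 2 is optimal.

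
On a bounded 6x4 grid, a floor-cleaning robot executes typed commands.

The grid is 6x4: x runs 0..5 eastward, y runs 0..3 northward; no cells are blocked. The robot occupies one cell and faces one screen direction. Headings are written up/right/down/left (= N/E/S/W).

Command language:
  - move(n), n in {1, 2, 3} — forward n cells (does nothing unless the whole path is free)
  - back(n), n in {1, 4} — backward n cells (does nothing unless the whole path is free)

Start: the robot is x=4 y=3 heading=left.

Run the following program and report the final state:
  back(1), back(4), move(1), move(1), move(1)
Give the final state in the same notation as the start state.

begin: x=4 y=3 heading=left
[1] after back(1): x=5 y=3 heading=left
[2] after back(4): x=5 y=3 heading=left
[3] after move(1): x=4 y=3 heading=left
[4] after move(1): x=3 y=3 heading=left
[5] after move(1): x=2 y=3 heading=left

x=2 y=3 heading=left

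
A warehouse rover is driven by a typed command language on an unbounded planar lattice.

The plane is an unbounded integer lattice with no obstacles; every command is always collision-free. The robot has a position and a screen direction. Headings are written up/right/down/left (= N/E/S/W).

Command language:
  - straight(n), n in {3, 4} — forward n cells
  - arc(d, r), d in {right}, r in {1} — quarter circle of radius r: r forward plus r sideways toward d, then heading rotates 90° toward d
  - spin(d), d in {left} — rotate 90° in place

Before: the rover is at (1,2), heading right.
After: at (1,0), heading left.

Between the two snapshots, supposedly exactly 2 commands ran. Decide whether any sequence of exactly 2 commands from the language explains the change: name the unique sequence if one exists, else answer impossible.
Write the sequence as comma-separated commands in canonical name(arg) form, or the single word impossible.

key: cell and facing (now W) both changed — the 2 commands mix motion and turning
initial: at (1,2), heading right
t=1 arc(right, 1) ⇒ at (2,1), heading down
t=2 arc(right, 1) ⇒ at (1,0), heading left
all 16 alternatives checked — unique.

arc(right, 1), arc(right, 1)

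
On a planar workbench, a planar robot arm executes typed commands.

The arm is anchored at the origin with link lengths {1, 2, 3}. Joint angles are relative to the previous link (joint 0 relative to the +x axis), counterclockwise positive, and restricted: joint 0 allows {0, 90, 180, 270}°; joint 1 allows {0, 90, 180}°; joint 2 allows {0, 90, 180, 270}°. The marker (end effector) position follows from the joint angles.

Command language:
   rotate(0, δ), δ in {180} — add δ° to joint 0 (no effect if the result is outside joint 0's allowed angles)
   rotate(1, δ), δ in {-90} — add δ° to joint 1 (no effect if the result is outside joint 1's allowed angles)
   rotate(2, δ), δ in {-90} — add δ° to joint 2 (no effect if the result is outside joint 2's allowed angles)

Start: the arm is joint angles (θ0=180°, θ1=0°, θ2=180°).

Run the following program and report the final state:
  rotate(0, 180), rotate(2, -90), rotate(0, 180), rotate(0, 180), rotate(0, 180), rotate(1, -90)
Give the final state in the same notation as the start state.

joint angles (θ0=180°, θ1=0°, θ2=90°)

t0: joint angles (θ0=180°, θ1=0°, θ2=180°)
1. rotate(0, 180) → joint angles (θ0=0°, θ1=0°, θ2=180°)
2. rotate(2, -90) → joint angles (θ0=0°, θ1=0°, θ2=90°)
3. rotate(0, 180) → joint angles (θ0=180°, θ1=0°, θ2=90°)
4. rotate(0, 180) → joint angles (θ0=0°, θ1=0°, θ2=90°)
5. rotate(0, 180) → joint angles (θ0=180°, θ1=0°, θ2=90°)
6. rotate(1, -90) → joint angles (θ0=180°, θ1=0°, θ2=90°)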